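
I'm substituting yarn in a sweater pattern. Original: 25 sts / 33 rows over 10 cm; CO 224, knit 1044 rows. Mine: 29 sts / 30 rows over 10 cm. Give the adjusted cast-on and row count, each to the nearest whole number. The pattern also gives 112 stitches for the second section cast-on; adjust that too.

Cast on 260 stitches; work 949 rows; second section cast-on 130 stitches.

Stitches: 224 × 29/25 = 259.84 → 260.
Rows: 1044 × 30/33 = 949.09 → 949.
second section cast-on: 112 × 29/25 = 129.92 → 130.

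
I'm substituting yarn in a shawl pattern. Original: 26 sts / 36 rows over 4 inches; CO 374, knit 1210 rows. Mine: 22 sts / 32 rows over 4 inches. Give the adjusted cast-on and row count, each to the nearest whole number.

Stitches: 374 × 22/26 = 316.46 → 316.
Rows: 1210 × 32/36 = 1075.56 → 1076.

Cast on 316 stitches; work 1076 rows.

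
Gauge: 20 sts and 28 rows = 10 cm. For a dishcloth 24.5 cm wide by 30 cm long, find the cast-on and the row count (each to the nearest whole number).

Cast on 49 stitches and work 84 rows.

Stitch gauge = 20/10 = 2 sts/cm; 24.5 × 2 = 49.00 → 49 sts.
Row gauge = 28/10 = 2.8 rows/cm; 30 × 2.8 = 84.00 → 84 rows.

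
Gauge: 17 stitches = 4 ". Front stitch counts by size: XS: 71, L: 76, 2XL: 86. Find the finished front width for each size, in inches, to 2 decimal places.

XS 16.71 inches; L 17.88 inches; 2XL 20.24 inches.

17/4 = 4.25 sts per in.
XS: 71 / 4.25 = 16.706 → 16.71 in.
L: 76 / 4.25 = 17.882 → 17.88 in.
2XL: 86 / 4.25 = 20.235 → 20.24 in.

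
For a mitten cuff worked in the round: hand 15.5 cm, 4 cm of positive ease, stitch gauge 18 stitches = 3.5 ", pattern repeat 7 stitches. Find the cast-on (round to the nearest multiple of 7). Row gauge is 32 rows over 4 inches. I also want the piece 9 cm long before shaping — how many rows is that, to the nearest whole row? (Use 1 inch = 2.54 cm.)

Cast on 42 stitches; work 28 rows.

Finished = 15.5 + 4 = 19.5 cm.
19.5 cm × 1/2.54 = 7.68 inches.
18/3.5 = 5.143 sts per in; 7.68 × 5.143 = 39.48 sts.
Nearest multiple of 7 → 42.
9 cm = 3.54 inches; × 8 = 28.35 → 28 rows.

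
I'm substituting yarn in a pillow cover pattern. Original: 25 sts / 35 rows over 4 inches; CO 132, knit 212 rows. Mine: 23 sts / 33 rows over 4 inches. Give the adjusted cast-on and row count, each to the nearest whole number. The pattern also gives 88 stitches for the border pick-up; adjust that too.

Cast on 121 stitches; work 200 rows; border pick-up 81 stitches.

Stitches: 132 × 23/25 = 121.44 → 121.
Rows: 212 × 33/35 = 199.89 → 200.
border pick-up: 88 × 23/25 = 80.96 → 81.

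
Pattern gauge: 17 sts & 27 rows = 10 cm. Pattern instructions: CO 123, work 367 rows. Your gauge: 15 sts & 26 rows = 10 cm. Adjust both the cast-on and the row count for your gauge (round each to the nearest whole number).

Stitches: 123 × 15/17 = 108.53 → 109.
Rows: 367 × 26/27 = 353.41 → 353.

Cast on 109 stitches; work 353 rows.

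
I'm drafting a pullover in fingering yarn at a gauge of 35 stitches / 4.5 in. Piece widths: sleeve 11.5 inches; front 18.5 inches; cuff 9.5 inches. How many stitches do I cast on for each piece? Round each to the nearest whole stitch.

sleeve 89; front 144; cuff 74.

Rate = 35/4.5 = 7.778 sts per in.
sleeve: 11.5 × 7.778 = 89.44 → 89.
front: 18.5 × 7.778 = 143.89 → 144.
cuff: 9.5 × 7.778 = 73.89 → 74.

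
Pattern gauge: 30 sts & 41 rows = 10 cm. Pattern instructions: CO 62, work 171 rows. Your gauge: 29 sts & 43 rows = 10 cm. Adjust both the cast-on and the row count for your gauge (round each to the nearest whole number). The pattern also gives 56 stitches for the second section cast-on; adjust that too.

Cast on 60 stitches; work 179 rows; second section cast-on 54 stitches.

Stitches: 62 × 29/30 = 59.93 → 60.
Rows: 171 × 43/41 = 179.34 → 179.
second section cast-on: 56 × 29/30 = 54.13 → 54.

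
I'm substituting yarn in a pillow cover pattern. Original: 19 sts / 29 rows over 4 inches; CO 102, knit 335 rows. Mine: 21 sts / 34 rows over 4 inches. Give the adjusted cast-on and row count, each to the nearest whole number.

Cast on 113 stitches; work 393 rows.

Stitches: 102 × 21/19 = 112.74 → 113.
Rows: 335 × 34/29 = 392.76 → 393.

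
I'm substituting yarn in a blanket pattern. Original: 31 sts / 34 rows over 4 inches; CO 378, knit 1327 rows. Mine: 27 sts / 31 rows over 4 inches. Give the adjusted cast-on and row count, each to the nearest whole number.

Cast on 329 stitches; work 1210 rows.

Stitches: 378 × 27/31 = 329.23 → 329.
Rows: 1327 × 31/34 = 1209.91 → 1210.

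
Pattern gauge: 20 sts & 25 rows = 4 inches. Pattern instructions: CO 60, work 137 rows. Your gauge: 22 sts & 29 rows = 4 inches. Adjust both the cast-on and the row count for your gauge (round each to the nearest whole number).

Cast on 66 stitches; work 159 rows.

Stitches: 60 × 22/20 = 66.00 → 66.
Rows: 137 × 29/25 = 158.92 → 159.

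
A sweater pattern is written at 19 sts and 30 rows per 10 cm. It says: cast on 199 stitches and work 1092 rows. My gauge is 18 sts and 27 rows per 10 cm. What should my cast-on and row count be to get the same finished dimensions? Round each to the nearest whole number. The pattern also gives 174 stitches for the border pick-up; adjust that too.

Stitches: 199 × 18/19 = 188.53 → 189.
Rows: 1092 × 27/30 = 982.80 → 983.
border pick-up: 174 × 18/19 = 164.84 → 165.

Cast on 189 stitches; work 983 rows; border pick-up 165 stitches.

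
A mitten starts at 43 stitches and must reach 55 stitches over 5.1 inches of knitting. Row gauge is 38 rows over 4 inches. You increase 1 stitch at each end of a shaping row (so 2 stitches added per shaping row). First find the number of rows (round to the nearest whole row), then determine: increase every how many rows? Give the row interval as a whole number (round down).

Increase every 8th row.

Rows = 5.1 × 9.5 = 48.4 → 48 rows.
Stitches to add: 12 → 6 shaping rows (at 2 st each).
48 / 6 = 8.00 → every 8 rows.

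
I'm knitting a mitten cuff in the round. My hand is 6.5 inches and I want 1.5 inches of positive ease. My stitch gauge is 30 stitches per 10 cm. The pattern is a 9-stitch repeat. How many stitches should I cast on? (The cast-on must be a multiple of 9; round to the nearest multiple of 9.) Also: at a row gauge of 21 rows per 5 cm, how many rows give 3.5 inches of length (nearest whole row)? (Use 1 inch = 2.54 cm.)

Cast on 63 stitches; work 37 rows.

Finished = 6.5 + 1.5 = 8 inches.
8 inches × 2.54 = 20.32 cm.
30/10 = 3 sts per cm; 20.32 × 3 = 60.96 sts.
Nearest multiple of 9 → 63.
3.5 inches = 8.89 cm; × 4.2 = 37.34 → 37 rows.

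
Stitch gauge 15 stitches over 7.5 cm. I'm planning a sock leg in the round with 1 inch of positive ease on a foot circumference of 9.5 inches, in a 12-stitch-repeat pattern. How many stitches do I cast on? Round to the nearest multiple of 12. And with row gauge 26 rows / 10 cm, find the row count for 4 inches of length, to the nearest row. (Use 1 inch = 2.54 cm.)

Cast on 48 stitches; work 26 rows.

Finished = 9.5 + 1 = 10.5 inches.
10.5 inches × 2.54 = 26.67 cm.
15/7.5 = 2 sts per cm; 26.67 × 2 = 53.34 sts.
Nearest multiple of 12 → 48.
4 inches = 10.16 cm; × 2.6 = 26.42 → 26 rows.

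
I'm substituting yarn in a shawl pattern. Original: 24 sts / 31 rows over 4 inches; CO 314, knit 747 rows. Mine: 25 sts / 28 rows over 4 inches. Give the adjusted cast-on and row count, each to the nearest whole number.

Cast on 327 stitches; work 675 rows.

Stitches: 314 × 25/24 = 327.08 → 327.
Rows: 747 × 28/31 = 674.71 → 675.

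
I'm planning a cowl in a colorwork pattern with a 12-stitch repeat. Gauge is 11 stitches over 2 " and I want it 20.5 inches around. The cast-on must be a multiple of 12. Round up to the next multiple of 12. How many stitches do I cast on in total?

11 / 2 = 5.5 sts per inch.
20.5 × 5.5 = 112.75 sts.
Next multiple of 12: 120.

Cast on 120 stitches.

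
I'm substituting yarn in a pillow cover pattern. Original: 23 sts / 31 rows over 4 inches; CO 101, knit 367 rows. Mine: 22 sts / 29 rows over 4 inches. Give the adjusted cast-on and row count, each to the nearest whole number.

Stitches: 101 × 22/23 = 96.61 → 97.
Rows: 367 × 29/31 = 343.32 → 343.

Cast on 97 stitches; work 343 rows.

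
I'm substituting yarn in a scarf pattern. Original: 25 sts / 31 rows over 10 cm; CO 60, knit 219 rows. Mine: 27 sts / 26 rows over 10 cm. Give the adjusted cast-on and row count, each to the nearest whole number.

Stitches: 60 × 27/25 = 64.80 → 65.
Rows: 219 × 26/31 = 183.68 → 184.

Cast on 65 stitches; work 184 rows.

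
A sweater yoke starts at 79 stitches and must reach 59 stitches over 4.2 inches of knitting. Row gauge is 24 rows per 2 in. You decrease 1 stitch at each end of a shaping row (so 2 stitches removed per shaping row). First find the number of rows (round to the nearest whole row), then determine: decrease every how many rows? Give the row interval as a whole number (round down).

Rows = 4.2 × 12 = 50.4 → 50 rows.
Stitches to remove: 20 → 10 shaping rows (at 2 st each).
50 / 10 = 5.00 → every 5 rows.

Decrease every 5th row.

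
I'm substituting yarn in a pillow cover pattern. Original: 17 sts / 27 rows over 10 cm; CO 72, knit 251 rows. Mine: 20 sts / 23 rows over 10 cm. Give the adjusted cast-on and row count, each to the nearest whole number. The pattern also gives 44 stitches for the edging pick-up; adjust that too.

Cast on 85 stitches; work 214 rows; edging pick-up 52 stitches.

Stitches: 72 × 20/17 = 84.71 → 85.
Rows: 251 × 23/27 = 213.81 → 214.
edging pick-up: 44 × 20/17 = 51.76 → 52.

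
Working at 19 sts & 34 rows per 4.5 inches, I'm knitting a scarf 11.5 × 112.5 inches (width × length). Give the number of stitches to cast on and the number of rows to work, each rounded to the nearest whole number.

Cast on 49 stitches and work 850 rows.

Stitch gauge = 19/4.5 = 4.222 sts/in; 11.5 × 4.222 = 48.56 → 49 sts.
Row gauge = 34/4.5 = 7.556 rows/in; 112.5 × 7.556 = 850.00 → 850 rows.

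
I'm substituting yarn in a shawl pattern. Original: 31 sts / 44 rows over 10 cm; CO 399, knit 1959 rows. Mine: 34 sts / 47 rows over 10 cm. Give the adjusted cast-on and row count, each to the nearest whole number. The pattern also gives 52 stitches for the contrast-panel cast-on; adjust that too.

Cast on 438 stitches; work 2093 rows; contrast-panel cast-on 57 stitches.

Stitches: 399 × 34/31 = 437.61 → 438.
Rows: 1959 × 47/44 = 2092.57 → 2093.
contrast-panel cast-on: 52 × 34/31 = 57.03 → 57.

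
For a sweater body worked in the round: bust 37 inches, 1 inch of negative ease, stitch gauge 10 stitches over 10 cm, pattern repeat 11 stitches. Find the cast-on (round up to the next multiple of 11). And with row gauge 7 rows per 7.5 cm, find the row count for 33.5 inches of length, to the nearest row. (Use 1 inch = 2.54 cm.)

Cast on 99 stitches; work 79 rows.

Finished = 37 − 1 = 36 inches.
36 inches × 2.54 = 91.44 cm.
10/10 = 1 sts per cm; 91.44 × 1 = 91.44 sts.
Next multiple of 11 → 99.
33.5 inches = 85.09 cm; × 0.933 = 79.42 → 79 rows.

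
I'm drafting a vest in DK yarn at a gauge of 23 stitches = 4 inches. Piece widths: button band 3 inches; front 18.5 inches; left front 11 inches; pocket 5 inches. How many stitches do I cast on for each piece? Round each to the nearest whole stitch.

button band 17; front 106; left front 63; pocket 29.

Rate = 23/4 = 5.75 sts per in.
button band: 3 × 5.75 = 17.25 → 17.
front: 18.5 × 5.75 = 106.38 → 106.
left front: 11 × 5.75 = 63.25 → 63.
pocket: 5 × 5.75 = 28.75 → 29.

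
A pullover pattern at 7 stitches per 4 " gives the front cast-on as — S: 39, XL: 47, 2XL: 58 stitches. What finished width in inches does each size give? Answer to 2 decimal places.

S 22.29 inches; XL 26.86 inches; 2XL 33.14 inches.

7/4 = 1.75 sts per in.
S: 39 / 1.75 = 22.286 → 22.29 in.
XL: 47 / 1.75 = 26.857 → 26.86 in.
2XL: 58 / 1.75 = 33.143 → 33.14 in.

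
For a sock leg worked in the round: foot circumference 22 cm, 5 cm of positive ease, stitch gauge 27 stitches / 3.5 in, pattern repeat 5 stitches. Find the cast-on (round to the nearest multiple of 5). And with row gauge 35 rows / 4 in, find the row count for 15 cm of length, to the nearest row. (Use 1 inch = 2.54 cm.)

Finished = 22 + 5 = 27 cm.
27 cm × 1/2.54 = 10.63 inches.
27/3.5 = 7.714 sts per in; 10.63 × 7.714 = 82.00 sts.
Nearest multiple of 5 → 80.
15 cm = 5.91 inches; × 8.75 = 51.67 → 52 rows.

Cast on 80 stitches; work 52 rows.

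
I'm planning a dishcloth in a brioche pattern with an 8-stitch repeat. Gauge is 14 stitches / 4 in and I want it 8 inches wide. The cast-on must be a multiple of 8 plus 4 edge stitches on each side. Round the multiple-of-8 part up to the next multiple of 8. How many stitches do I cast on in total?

14 / 4 = 3.5 sts per inch.
8 × 3.5 = 28.00 sts.
Less 8 edge sts → 20.00 for the repeat.
Next multiple of 8: 24.
Add back 8 edge sts → 32.

Cast on 32 stitches.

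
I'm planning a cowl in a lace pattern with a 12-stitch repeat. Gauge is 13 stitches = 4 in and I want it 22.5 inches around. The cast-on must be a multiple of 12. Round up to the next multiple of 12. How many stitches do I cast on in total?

13 / 4 = 3.25 sts per inch.
22.5 × 3.25 = 73.12 sts.
Next multiple of 12: 84.

Cast on 84 stitches.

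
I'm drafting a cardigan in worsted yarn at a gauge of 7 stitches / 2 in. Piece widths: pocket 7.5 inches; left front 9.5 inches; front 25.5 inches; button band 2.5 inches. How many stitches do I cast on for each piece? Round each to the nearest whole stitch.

Rate = 7/2 = 3.5 sts per in.
pocket: 7.5 × 3.5 = 26.25 → 26.
left front: 9.5 × 3.5 = 33.25 → 33.
front: 25.5 × 3.5 = 89.25 → 89.
button band: 2.5 × 3.5 = 8.75 → 9.

pocket 26; left front 33; front 89; button band 9.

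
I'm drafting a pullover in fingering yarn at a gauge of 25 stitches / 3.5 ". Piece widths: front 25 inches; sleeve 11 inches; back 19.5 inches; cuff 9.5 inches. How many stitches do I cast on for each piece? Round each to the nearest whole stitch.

front 179; sleeve 79; back 139; cuff 68.

Rate = 25/3.5 = 7.143 sts per in.
front: 25 × 7.143 = 178.57 → 179.
sleeve: 11 × 7.143 = 78.57 → 79.
back: 19.5 × 7.143 = 139.29 → 139.
cuff: 9.5 × 7.143 = 67.86 → 68.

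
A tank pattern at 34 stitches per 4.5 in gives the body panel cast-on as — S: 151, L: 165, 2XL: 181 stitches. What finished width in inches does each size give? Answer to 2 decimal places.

S 19.99 inches; L 21.84 inches; 2XL 23.96 inches.

34/4.5 = 7.556 sts per in.
S: 151 / 7.556 = 19.985 → 19.99 in.
L: 165 / 7.556 = 21.838 → 21.84 in.
2XL: 181 / 7.556 = 23.956 → 23.96 in.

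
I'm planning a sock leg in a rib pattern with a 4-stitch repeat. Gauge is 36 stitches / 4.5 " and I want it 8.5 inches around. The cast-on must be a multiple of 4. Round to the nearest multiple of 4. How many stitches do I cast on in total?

Cast on 68 stitches.

36 / 4.5 = 8 sts per inch.
8.5 × 8 = 68.00 sts.
Nearest multiple of 4: 68.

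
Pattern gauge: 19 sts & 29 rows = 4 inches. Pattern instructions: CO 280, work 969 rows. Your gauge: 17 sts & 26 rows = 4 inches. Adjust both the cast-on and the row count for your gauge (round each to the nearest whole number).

Cast on 251 stitches; work 869 rows.

Stitches: 280 × 17/19 = 250.53 → 251.
Rows: 969 × 26/29 = 868.76 → 869.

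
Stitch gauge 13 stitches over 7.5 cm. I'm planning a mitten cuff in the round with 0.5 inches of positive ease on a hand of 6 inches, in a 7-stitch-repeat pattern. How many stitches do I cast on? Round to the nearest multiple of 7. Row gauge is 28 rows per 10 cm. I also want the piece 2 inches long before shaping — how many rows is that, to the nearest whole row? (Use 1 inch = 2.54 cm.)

Finished = 6 + 0.5 = 6.5 inches.
6.5 inches × 2.54 = 16.51 cm.
13/7.5 = 1.733 sts per cm; 16.51 × 1.733 = 28.62 sts.
Nearest multiple of 7 → 28.
2 inches = 5.08 cm; × 2.8 = 14.22 → 14 rows.

Cast on 28 stitches; work 14 rows.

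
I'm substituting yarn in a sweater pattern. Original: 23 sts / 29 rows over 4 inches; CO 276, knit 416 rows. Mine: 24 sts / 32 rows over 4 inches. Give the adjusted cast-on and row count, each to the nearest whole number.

Cast on 288 stitches; work 459 rows.

Stitches: 276 × 24/23 = 288.00 → 288.
Rows: 416 × 32/29 = 459.03 → 459.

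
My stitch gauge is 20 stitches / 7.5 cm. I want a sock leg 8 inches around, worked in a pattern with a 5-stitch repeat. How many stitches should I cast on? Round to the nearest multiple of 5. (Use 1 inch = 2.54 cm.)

55 stitches.

8 in = 8 × 2.54 = 20.32 cm.
20 / 7.5 = 2.667 sts/cm.
20.32 × 2.667 = 54.19 sts.
→ 55.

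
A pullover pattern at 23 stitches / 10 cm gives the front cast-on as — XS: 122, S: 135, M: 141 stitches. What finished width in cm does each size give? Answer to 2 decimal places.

XS 53.04 cm; S 58.70 cm; M 61.30 cm.

23/10 = 2.3 sts per cm.
XS: 122 / 2.3 = 53.043 → 53.04 cm.
S: 135 / 2.3 = 58.696 → 58.70 cm.
M: 141 / 2.3 = 61.304 → 61.30 cm.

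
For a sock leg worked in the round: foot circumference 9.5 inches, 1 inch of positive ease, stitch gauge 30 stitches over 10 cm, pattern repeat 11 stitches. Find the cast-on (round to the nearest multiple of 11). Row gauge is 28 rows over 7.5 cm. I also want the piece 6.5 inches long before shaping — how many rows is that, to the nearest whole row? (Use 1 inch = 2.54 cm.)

Finished = 9.5 + 1 = 10.5 inches.
10.5 inches × 2.54 = 26.67 cm.
30/10 = 3 sts per cm; 26.67 × 3 = 80.01 sts.
Nearest multiple of 11 → 77.
6.5 inches = 16.51 cm; × 3.733 = 61.64 → 62 rows.

Cast on 77 stitches; work 62 rows.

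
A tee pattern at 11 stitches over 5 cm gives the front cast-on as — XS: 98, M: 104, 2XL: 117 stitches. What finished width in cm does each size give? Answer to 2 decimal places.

11/5 = 2.2 sts per cm.
XS: 98 / 2.2 = 44.545 → 44.55 cm.
M: 104 / 2.2 = 47.273 → 47.27 cm.
2XL: 117 / 2.2 = 53.182 → 53.18 cm.

XS 44.55 cm; M 47.27 cm; 2XL 53.18 cm.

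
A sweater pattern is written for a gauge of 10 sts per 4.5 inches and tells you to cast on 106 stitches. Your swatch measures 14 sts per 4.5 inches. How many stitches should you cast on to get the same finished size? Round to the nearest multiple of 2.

Scale factor = 14 / 10 = 1.400.
106 × 14 / 10 = 148.40 sts.
→ 148 sts.

Cast on 148 stitches.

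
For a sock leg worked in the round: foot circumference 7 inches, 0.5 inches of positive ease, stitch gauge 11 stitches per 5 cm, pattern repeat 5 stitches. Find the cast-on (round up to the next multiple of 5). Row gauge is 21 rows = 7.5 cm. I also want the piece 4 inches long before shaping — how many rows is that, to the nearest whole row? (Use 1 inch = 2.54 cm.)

Finished = 7 + 0.5 = 7.5 inches.
7.5 inches × 2.54 = 19.05 cm.
11/5 = 2.2 sts per cm; 19.05 × 2.2 = 41.91 sts.
Next multiple of 5 → 45.
4 inches = 10.16 cm; × 2.8 = 28.45 → 28 rows.

Cast on 45 stitches; work 28 rows.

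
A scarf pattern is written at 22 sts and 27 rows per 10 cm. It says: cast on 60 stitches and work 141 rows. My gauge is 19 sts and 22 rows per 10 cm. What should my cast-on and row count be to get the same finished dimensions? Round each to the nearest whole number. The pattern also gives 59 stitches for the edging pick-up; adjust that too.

Stitches: 60 × 19/22 = 51.82 → 52.
Rows: 141 × 22/27 = 114.89 → 115.
edging pick-up: 59 × 19/22 = 50.95 → 51.

Cast on 52 stitches; work 115 rows; edging pick-up 51 stitches.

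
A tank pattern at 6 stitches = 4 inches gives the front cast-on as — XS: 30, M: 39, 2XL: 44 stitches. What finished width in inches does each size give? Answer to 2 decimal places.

6/4 = 1.5 sts per in.
XS: 30 / 1.5 = 20.000 → 20.00 in.
M: 39 / 1.5 = 26.000 → 26.00 in.
2XL: 44 / 1.5 = 29.333 → 29.33 in.

XS 20.00 inches; M 26.00 inches; 2XL 29.33 inches.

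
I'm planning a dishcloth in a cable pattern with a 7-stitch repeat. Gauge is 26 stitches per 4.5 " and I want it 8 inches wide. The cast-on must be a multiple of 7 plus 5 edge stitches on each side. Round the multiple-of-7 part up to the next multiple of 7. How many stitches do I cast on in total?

26 / 4.5 = 5.778 sts per inch.
8 × 5.778 = 46.22 sts.
Less 10 edge sts → 36.22 for the repeat.
Next multiple of 7: 42.
Add back 10 edge sts → 52.

52 stitches.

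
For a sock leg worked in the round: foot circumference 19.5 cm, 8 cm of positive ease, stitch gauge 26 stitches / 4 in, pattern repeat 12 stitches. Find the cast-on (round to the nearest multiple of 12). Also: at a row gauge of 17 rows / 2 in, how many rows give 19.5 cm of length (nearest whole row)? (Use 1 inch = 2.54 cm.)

Cast on 72 stitches; work 65 rows.

Finished = 19.5 + 8 = 27.5 cm.
27.5 cm × 1/2.54 = 10.83 inches.
26/4 = 6.5 sts per in; 10.83 × 6.5 = 70.37 sts.
Nearest multiple of 12 → 72.
19.5 cm = 7.68 inches; × 8.5 = 65.26 → 65 rows.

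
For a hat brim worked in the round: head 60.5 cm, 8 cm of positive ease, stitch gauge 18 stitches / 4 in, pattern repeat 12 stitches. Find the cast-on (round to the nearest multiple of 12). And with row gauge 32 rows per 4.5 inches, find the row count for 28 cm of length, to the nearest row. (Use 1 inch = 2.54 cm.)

Cast on 120 stitches; work 78 rows.

Finished = 60.5 + 8 = 68.5 cm.
68.5 cm × 1/2.54 = 26.97 inches.
18/4 = 4.5 sts per in; 26.97 × 4.5 = 121.36 sts.
Nearest multiple of 12 → 120.
28 cm = 11.02 inches; × 7.111 = 78.39 → 78 rows.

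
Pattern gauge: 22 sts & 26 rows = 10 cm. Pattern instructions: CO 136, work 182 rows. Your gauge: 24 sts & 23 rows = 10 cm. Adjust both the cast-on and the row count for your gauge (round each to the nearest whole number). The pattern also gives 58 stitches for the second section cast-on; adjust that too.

Cast on 148 stitches; work 161 rows; second section cast-on 63 stitches.

Stitches: 136 × 24/22 = 148.36 → 148.
Rows: 182 × 23/26 = 161.00 → 161.
second section cast-on: 58 × 24/22 = 63.27 → 63.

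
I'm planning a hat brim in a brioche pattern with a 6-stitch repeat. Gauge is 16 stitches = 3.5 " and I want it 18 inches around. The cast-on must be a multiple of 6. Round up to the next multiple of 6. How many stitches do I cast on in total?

16 / 3.5 = 4.571 sts per inch.
18 × 4.571 = 82.29 sts.
Next multiple of 6: 84.

Cast on 84 stitches.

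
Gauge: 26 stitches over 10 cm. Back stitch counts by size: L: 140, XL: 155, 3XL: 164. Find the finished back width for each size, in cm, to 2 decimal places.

26/10 = 2.6 sts per cm.
L: 140 / 2.6 = 53.846 → 53.85 cm.
XL: 155 / 2.6 = 59.615 → 59.62 cm.
3XL: 164 / 2.6 = 63.077 → 63.08 cm.

L 53.85 cm; XL 59.62 cm; 3XL 63.08 cm.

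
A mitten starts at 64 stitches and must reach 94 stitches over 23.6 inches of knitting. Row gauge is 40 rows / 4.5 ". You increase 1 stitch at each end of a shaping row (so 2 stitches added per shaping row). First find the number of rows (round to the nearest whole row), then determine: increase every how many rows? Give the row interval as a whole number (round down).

Rows = 23.6 × 8.889 = 209.8 → 210 rows.
Stitches to add: 30 → 15 shaping rows (at 2 st each).
210 / 15 = 14.00 → every 14 rows.

Increase every 14th row.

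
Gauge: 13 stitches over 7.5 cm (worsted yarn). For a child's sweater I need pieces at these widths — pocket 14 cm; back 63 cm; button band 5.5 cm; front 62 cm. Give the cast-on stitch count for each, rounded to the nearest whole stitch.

Rate = 13/7.5 = 1.733 sts per cm.
pocket: 14 × 1.733 = 24.27 → 24.
back: 63 × 1.733 = 109.20 → 109.
button band: 5.5 × 1.733 = 9.53 → 10.
front: 62 × 1.733 = 107.47 → 107.

pocket 24; back 109; button band 10; front 107.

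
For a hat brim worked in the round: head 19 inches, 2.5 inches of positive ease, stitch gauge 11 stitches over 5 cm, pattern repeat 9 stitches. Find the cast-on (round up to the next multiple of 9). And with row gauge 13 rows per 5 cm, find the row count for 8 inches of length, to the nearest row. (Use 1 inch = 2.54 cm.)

Finished = 19 + 2.5 = 21.5 inches.
21.5 inches × 2.54 = 54.61 cm.
11/5 = 2.2 sts per cm; 54.61 × 2.2 = 120.14 sts.
Next multiple of 9 → 126.
8 inches = 20.32 cm; × 2.6 = 52.83 → 53 rows.

Cast on 126 stitches; work 53 rows.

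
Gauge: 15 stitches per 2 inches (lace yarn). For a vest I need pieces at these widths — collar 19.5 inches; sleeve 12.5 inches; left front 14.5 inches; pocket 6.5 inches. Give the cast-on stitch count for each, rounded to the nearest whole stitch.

collar 146; sleeve 94; left front 109; pocket 49.

Rate = 15/2 = 7.5 sts per in.
collar: 19.5 × 7.5 = 146.25 → 146.
sleeve: 12.5 × 7.5 = 93.75 → 94.
left front: 14.5 × 7.5 = 108.75 → 109.
pocket: 6.5 × 7.5 = 48.75 → 49.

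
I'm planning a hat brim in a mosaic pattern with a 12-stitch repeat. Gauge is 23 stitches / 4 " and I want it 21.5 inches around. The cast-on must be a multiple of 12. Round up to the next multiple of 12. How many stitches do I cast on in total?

CO 132 sts.

23 / 4 = 5.75 sts per inch.
21.5 × 5.75 = 123.62 sts.
Next multiple of 12: 132.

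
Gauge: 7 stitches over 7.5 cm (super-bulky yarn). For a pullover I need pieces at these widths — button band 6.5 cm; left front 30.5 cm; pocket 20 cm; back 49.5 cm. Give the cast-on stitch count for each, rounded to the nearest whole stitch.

button band 6; left front 28; pocket 19; back 46.

Rate = 7/7.5 = 0.933 sts per cm.
button band: 6.5 × 0.933 = 6.07 → 6.
left front: 30.5 × 0.933 = 28.47 → 28.
pocket: 20 × 0.933 = 18.67 → 19.
back: 49.5 × 0.933 = 46.20 → 46.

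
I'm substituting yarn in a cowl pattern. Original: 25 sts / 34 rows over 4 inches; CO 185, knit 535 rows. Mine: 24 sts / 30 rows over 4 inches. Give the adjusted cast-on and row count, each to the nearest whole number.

Cast on 178 stitches; work 472 rows.

Stitches: 185 × 24/25 = 177.60 → 178.
Rows: 535 × 30/34 = 472.06 → 472.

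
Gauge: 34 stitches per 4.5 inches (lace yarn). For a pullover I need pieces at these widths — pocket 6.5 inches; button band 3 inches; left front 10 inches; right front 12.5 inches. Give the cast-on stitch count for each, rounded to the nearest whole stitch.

Rate = 34/4.5 = 7.556 sts per in.
pocket: 6.5 × 7.556 = 49.11 → 49.
button band: 3 × 7.556 = 22.67 → 23.
left front: 10 × 7.556 = 75.56 → 76.
right front: 12.5 × 7.556 = 94.44 → 94.

pocket 49; button band 23; left front 76; right front 94.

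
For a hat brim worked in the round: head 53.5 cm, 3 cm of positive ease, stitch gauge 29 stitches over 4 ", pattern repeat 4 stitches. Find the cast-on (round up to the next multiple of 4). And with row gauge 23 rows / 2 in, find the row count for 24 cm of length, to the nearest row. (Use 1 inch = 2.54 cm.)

Finished = 53.5 + 3 = 56.5 cm.
56.5 cm × 1/2.54 = 22.24 inches.
29/4 = 7.25 sts per in; 22.24 × 7.25 = 161.27 sts.
Next multiple of 4 → 164.
24 cm = 9.45 inches; × 11.5 = 108.66 → 109 rows.

Cast on 164 stitches; work 109 rows.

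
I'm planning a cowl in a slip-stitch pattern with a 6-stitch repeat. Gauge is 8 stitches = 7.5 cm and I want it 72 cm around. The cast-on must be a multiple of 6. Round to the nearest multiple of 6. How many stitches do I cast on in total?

CO 78 sts.

8 / 7.5 = 1.067 sts per cm.
72 × 1.067 = 76.80 sts.
Nearest multiple of 6: 78.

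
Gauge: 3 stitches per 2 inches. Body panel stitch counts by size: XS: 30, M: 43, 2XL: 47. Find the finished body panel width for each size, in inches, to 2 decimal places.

3/2 = 1.5 sts per in.
XS: 30 / 1.5 = 20.000 → 20.00 in.
M: 43 / 1.5 = 28.667 → 28.67 in.
2XL: 47 / 1.5 = 31.333 → 31.33 in.

XS 20.00 inches; M 28.67 inches; 2XL 31.33 inches.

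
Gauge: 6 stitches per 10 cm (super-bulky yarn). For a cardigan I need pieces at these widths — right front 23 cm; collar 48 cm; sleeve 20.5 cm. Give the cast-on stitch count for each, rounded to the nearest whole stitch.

right front 14; collar 29; sleeve 12.

Rate = 6/10 = 0.6 sts per cm.
right front: 23 × 0.6 = 13.80 → 14.
collar: 48 × 0.6 = 28.80 → 29.
sleeve: 20.5 × 0.6 = 12.30 → 12.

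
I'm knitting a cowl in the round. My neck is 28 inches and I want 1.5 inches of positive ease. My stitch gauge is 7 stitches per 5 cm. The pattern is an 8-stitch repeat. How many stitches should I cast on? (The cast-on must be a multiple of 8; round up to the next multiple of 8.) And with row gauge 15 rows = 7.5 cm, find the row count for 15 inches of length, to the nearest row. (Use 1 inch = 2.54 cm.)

Cast on 112 stitches; work 76 rows.

Finished = 28 + 1.5 = 29.5 inches.
29.5 inches × 2.54 = 74.93 cm.
7/5 = 1.4 sts per cm; 74.93 × 1.4 = 104.90 sts.
Next multiple of 8 → 112.
15 inches = 38.10 cm; × 2 = 76.20 → 76 rows.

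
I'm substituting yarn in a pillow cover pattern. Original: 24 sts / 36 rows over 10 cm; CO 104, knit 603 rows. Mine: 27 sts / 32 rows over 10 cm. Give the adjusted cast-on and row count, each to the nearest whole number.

Cast on 117 stitches; work 536 rows.

Stitches: 104 × 27/24 = 117.00 → 117.
Rows: 603 × 32/36 = 536.00 → 536.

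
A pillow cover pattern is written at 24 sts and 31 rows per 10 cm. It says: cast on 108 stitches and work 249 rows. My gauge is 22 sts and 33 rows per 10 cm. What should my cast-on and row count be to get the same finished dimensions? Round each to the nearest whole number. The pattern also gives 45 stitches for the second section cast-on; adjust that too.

Cast on 99 stitches; work 265 rows; second section cast-on 41 stitches.

Stitches: 108 × 22/24 = 99.00 → 99.
Rows: 249 × 33/31 = 265.06 → 265.
second section cast-on: 45 × 22/24 = 41.25 → 41.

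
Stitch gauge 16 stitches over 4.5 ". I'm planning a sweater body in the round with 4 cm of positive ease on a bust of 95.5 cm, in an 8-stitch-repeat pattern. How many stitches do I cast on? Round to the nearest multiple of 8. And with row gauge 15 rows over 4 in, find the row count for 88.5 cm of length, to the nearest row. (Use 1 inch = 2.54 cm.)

Cast on 136 stitches; work 131 rows.

Finished = 95.5 + 4 = 99.5 cm.
99.5 cm × 1/2.54 = 39.17 inches.
16/4.5 = 3.556 sts per in; 39.17 × 3.556 = 139.28 sts.
Nearest multiple of 8 → 136.
88.5 cm = 34.84 inches; × 3.75 = 130.66 → 131 rows.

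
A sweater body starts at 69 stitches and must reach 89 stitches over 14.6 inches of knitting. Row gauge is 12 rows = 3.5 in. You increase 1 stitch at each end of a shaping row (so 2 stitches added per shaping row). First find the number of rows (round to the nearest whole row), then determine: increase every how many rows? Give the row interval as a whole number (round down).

Increase every 5th row.

Rows = 14.6 × 3.429 = 50.1 → 50 rows.
Stitches to add: 20 → 10 shaping rows (at 2 st each).
50 / 10 = 5.00 → every 5 rows.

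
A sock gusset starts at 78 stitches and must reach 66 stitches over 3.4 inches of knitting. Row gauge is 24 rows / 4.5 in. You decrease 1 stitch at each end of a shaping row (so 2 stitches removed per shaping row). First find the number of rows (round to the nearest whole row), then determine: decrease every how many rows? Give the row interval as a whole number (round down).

Rows = 3.4 × 5.333 = 18.1 → 18 rows.
Stitches to remove: 12 → 6 shaping rows (at 2 st each).
18 / 6 = 3.00 → every 3 rows.

Decrease every 3rd row.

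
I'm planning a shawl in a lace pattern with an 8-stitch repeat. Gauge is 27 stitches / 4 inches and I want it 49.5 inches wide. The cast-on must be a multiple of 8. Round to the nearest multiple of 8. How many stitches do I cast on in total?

27 / 4 = 6.75 sts per inch.
49.5 × 6.75 = 334.12 sts.
Nearest multiple of 8: 336.

336 stitches.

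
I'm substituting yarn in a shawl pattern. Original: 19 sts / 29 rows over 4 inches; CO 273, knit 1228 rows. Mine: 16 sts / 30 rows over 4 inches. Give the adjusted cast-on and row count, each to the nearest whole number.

Stitches: 273 × 16/19 = 229.89 → 230.
Rows: 1228 × 30/29 = 1270.34 → 1270.

Cast on 230 stitches; work 1270 rows.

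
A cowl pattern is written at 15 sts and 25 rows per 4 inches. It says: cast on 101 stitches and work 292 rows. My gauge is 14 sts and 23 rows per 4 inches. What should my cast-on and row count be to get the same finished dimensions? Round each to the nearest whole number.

Stitches: 101 × 14/15 = 94.27 → 94.
Rows: 292 × 23/25 = 268.64 → 269.

Cast on 94 stitches; work 269 rows.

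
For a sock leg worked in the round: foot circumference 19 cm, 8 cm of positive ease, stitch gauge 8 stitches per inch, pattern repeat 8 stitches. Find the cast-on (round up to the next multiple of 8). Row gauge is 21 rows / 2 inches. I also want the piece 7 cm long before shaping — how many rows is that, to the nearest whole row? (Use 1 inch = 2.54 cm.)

Finished = 19 + 8 = 27 cm.
27 cm × 1/2.54 = 10.63 inches.
8/1 = 8 sts per in; 10.63 × 8 = 85.04 sts.
Next multiple of 8 → 88.
7 cm = 2.76 inches; × 10.5 = 28.94 → 29 rows.

Cast on 88 stitches; work 29 rows.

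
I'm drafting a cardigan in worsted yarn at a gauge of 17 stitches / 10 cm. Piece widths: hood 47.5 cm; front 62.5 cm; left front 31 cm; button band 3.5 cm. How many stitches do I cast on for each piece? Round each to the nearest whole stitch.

hood 81; front 106; left front 53; button band 6.

Rate = 17/10 = 1.7 sts per cm.
hood: 47.5 × 1.7 = 80.75 → 81.
front: 62.5 × 1.7 = 106.25 → 106.
left front: 31 × 1.7 = 52.70 → 53.
button band: 3.5 × 1.7 = 5.95 → 6.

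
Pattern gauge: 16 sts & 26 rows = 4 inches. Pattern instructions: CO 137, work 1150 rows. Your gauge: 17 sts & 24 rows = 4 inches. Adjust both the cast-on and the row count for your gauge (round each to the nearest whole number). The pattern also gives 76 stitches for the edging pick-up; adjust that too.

Stitches: 137 × 17/16 = 145.56 → 146.
Rows: 1150 × 24/26 = 1061.54 → 1062.
edging pick-up: 76 × 17/16 = 80.75 → 81.

Cast on 146 stitches; work 1062 rows; edging pick-up 81 stitches.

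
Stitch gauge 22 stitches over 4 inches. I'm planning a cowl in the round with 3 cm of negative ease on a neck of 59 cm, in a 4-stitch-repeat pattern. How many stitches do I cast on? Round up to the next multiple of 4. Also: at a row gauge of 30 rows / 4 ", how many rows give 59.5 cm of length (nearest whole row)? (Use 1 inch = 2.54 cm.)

Cast on 124 stitches; work 176 rows.

Finished = 59 − 3 = 56 cm.
56 cm × 1/2.54 = 22.05 inches.
22/4 = 5.5 sts per in; 22.05 × 5.5 = 121.26 sts.
Next multiple of 4 → 124.
59.5 cm = 23.43 inches; × 7.5 = 175.69 → 176 rows.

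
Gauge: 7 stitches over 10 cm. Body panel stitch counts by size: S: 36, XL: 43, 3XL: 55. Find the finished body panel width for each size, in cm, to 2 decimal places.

S 51.43 cm; XL 61.43 cm; 3XL 78.57 cm.

7/10 = 0.7 sts per cm.
S: 36 / 0.7 = 51.429 → 51.43 cm.
XL: 43 / 0.7 = 61.429 → 61.43 cm.
3XL: 55 / 0.7 = 78.571 → 78.57 cm.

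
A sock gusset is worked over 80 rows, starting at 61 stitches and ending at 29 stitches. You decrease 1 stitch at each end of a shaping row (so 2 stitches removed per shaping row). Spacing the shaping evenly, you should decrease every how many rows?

Decrease every 5th row.

Stitches to remove: |29 − 61| = 32.
Shaping rows needed: 32 / 2 = 16.
80 rows / 16 = every 5 rows.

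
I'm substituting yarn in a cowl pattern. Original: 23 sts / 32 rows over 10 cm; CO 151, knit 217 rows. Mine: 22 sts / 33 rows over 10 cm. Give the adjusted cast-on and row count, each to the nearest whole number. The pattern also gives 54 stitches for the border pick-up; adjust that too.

Cast on 144 stitches; work 224 rows; border pick-up 52 stitches.

Stitches: 151 × 22/23 = 144.43 → 144.
Rows: 217 × 33/32 = 223.78 → 224.
border pick-up: 54 × 22/23 = 51.65 → 52.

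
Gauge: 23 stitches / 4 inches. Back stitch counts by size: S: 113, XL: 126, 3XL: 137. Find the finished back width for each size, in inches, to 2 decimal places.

23/4 = 5.75 sts per in.
S: 113 / 5.75 = 19.652 → 19.65 in.
XL: 126 / 5.75 = 21.913 → 21.91 in.
3XL: 137 / 5.75 = 23.826 → 23.83 in.

S 19.65 inches; XL 21.91 inches; 3XL 23.83 inches.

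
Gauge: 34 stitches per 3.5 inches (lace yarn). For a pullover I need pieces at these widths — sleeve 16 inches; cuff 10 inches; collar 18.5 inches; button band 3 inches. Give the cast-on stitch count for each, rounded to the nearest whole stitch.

Rate = 34/3.5 = 9.714 sts per in.
sleeve: 16 × 9.714 = 155.43 → 155.
cuff: 10 × 9.714 = 97.14 → 97.
collar: 18.5 × 9.714 = 179.71 → 180.
button band: 3 × 9.714 = 29.14 → 29.

sleeve 155; cuff 97; collar 180; button band 29.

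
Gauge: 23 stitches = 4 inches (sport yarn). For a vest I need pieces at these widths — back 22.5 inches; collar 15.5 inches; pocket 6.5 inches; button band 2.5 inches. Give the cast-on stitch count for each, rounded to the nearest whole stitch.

back 129; collar 89; pocket 37; button band 14.

Rate = 23/4 = 5.75 sts per in.
back: 22.5 × 5.75 = 129.38 → 129.
collar: 15.5 × 5.75 = 89.12 → 89.
pocket: 6.5 × 5.75 = 37.38 → 37.
button band: 2.5 × 5.75 = 14.38 → 14.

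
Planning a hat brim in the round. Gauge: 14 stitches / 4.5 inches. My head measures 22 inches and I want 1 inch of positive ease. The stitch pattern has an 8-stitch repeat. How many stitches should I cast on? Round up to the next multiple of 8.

Finished = 22 + 1 = 23 inches.
14 / 4.5 = 3.111 sts/in.
23 × 3.111 = 71.56 sts.
Next multiple of 8: 72.

CO 72 sts.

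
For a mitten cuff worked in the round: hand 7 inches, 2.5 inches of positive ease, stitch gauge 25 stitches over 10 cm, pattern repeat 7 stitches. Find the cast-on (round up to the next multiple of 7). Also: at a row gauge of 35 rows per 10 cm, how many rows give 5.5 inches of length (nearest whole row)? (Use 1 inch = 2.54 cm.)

Cast on 63 stitches; work 49 rows.

Finished = 7 + 2.5 = 9.5 inches.
9.5 inches × 2.54 = 24.13 cm.
25/10 = 2.5 sts per cm; 24.13 × 2.5 = 60.33 sts.
Next multiple of 7 → 63.
5.5 inches = 13.97 cm; × 3.5 = 48.90 → 49 rows.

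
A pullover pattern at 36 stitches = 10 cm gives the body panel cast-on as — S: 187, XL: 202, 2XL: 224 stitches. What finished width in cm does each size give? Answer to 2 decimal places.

S 51.94 cm; XL 56.11 cm; 2XL 62.22 cm.

36/10 = 3.6 sts per cm.
S: 187 / 3.6 = 51.944 → 51.94 cm.
XL: 202 / 3.6 = 56.111 → 56.11 cm.
2XL: 224 / 3.6 = 62.222 → 62.22 cm.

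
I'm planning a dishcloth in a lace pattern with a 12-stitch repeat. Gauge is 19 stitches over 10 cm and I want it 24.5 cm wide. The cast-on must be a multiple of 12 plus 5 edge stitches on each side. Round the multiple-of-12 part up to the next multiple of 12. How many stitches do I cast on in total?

Cast on 58 stitches.

19 / 10 = 1.9 sts per cm.
24.5 × 1.9 = 46.55 sts.
Less 10 edge sts → 36.55 for the repeat.
Next multiple of 12: 48.
Add back 10 edge sts → 58.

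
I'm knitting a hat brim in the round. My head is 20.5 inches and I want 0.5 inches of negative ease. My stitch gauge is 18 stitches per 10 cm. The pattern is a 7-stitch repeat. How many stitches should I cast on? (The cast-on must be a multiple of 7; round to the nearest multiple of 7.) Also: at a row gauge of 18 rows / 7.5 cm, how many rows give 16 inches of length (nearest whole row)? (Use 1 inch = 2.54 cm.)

Cast on 91 stitches; work 98 rows.

Finished = 20.5 − 0.5 = 20 inches.
20 inches × 2.54 = 50.80 cm.
18/10 = 1.8 sts per cm; 50.80 × 1.8 = 91.44 sts.
Nearest multiple of 7 → 91.
16 inches = 40.64 cm; × 2.4 = 97.54 → 98 rows.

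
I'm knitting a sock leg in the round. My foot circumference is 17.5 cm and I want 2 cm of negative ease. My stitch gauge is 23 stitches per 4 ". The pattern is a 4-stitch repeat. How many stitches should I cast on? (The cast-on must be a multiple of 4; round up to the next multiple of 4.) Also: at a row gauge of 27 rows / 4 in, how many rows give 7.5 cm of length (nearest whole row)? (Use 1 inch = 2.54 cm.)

Finished = 17.5 − 2 = 15.5 cm.
15.5 cm × 1/2.54 = 6.10 inches.
23/4 = 5.75 sts per in; 6.10 × 5.75 = 35.09 sts.
Next multiple of 4 → 36.
7.5 cm = 2.95 inches; × 6.75 = 19.93 → 20 rows.

Cast on 36 stitches; work 20 rows.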